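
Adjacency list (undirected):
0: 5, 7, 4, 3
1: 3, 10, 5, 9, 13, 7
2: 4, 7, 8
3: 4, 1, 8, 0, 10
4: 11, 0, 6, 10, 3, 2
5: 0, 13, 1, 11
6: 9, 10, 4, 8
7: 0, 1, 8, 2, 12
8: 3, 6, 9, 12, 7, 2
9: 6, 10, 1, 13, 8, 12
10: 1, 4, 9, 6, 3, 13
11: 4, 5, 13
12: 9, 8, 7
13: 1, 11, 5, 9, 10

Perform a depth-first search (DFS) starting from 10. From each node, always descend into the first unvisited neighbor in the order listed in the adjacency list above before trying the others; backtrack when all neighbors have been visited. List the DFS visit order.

10 → 1 → 3 → 4 → 11 → 5 → 0 → 7 → 8 → 6 → 9 → 13 → 12 → 2

Visit 10
10 → 1
1 → 3
3 → 4
4 → 11
11 → 5
5 → 0
0 → 7
7 → 8
8 → 6
6 → 9
9 → 13
9 → 12
8 → 2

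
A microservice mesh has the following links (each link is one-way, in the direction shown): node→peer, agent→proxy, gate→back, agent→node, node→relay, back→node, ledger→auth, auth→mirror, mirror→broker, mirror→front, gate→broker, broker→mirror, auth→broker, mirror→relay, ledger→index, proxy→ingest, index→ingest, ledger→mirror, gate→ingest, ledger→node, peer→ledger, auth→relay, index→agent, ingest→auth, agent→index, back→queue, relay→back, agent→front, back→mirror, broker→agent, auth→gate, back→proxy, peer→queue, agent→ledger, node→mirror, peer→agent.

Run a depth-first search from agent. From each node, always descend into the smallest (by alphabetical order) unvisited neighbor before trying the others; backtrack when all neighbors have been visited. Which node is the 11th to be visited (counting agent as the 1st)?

peer

Visit agent
agent → front
agent → index
index → ingest
ingest → auth
auth → broker
broker → mirror
mirror → relay
relay → back
back → node
node → peer
peer → ledger
peer → queue
back → proxy
auth → gate

Visit order: agent, front, index, ingest, auth, broker, mirror, relay, back, node, peer, ledger, queue, proxy, gate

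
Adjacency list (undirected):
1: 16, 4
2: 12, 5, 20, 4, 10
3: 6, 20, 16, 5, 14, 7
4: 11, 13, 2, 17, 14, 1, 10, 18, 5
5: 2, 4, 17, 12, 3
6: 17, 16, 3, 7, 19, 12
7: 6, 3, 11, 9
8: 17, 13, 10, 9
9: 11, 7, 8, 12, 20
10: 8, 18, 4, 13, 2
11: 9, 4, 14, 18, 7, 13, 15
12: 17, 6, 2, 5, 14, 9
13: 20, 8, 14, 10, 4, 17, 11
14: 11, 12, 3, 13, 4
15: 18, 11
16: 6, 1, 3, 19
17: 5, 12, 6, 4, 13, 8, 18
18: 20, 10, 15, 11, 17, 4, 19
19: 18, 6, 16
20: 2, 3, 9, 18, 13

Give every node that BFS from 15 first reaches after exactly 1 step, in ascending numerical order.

11, 18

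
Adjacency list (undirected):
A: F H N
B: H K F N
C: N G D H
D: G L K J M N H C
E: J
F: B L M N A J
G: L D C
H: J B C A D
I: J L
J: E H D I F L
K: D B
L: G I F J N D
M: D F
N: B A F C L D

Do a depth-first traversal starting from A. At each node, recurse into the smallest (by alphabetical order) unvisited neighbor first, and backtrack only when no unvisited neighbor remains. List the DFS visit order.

Visit A
A → F
F → B
B → H
H → C
C → D
D → G
G → L
L → I
I → J
J → E
L → N
D → K
D → M

A F B H C D G L I J E N K M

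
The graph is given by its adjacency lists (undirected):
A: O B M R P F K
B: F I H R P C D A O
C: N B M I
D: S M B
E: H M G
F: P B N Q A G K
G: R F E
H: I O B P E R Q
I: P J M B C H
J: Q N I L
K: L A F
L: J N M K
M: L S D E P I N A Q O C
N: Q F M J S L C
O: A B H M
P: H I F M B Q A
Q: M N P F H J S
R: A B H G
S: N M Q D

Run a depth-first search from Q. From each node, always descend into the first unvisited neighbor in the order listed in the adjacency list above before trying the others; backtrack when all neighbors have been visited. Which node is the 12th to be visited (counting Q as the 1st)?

A

Visit Q
Q → M
M → L
L → J
J → N
N → F
F → P
P → H
H → I
I → B
B → R
R → A
A → O
A → K
R → G
G → E
B → C
B → D
D → S

Visit order: Q, M, L, J, N, F, P, H, I, B, R, A, O, K, G, E, C, D, S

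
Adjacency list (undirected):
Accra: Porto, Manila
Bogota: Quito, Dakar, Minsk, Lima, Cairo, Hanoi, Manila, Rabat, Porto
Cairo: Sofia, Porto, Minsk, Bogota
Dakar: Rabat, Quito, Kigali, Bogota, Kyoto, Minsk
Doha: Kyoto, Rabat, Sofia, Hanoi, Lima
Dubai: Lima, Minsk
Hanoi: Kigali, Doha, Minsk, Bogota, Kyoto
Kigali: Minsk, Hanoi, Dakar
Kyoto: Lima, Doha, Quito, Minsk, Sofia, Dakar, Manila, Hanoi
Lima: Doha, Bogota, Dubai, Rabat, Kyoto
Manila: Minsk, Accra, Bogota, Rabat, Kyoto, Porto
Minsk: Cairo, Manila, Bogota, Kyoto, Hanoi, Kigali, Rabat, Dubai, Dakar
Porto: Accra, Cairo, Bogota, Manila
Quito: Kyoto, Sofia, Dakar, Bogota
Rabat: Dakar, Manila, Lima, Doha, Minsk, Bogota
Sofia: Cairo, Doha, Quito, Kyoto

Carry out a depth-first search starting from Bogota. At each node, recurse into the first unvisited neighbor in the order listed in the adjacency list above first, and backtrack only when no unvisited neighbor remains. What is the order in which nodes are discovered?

Visit Bogota
Bogota → Quito
Quito → Kyoto
Kyoto → Lima
Lima → Doha
Doha → Rabat
Rabat → Dakar
Dakar → Kigali
Kigali → Minsk
Minsk → Cairo
Cairo → Sofia
Cairo → Porto
Porto → Accra
Accra → Manila
Minsk → Hanoi
Minsk → Dubai

Bogota, Quito, Kyoto, Lima, Doha, Rabat, Dakar, Kigali, Minsk, Cairo, Sofia, Porto, Accra, Manila, Hanoi, Dubai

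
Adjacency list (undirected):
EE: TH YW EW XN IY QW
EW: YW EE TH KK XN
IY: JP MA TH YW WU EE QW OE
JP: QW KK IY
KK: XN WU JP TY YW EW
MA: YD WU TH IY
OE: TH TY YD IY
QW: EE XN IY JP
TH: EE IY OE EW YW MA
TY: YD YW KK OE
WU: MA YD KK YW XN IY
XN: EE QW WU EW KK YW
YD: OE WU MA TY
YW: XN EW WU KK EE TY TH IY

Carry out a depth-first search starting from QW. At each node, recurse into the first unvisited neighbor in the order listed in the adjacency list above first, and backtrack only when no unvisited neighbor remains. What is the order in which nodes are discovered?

Visit QW
QW → EE
EE → TH
TH → IY
IY → JP
JP → KK
KK → XN
XN → WU
WU → MA
MA → YD
YD → OE
OE → TY
TY → YW
YW → EW

QW EE TH IY JP KK XN WU MA YD OE TY YW EW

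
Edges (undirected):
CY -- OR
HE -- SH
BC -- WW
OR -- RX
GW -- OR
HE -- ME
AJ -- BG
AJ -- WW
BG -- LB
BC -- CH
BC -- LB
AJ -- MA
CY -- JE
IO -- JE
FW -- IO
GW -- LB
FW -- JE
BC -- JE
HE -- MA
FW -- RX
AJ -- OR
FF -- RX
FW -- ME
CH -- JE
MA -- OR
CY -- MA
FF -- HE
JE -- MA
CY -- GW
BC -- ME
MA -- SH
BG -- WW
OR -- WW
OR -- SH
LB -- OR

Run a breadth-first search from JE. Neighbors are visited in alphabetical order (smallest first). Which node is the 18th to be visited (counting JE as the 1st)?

FF

Visit JE; enqueue BC, CH, CY, FW, IO, MA → queue [BC, CH, CY, FW, IO, MA]
Visit BC; enqueue LB, ME, WW → queue [CH, CY, FW, IO, MA, LB, ME, WW]
Visit CH → queue [CY, FW, IO, MA, LB, ME, WW]
Visit CY; enqueue GW, OR → queue [FW, IO, MA, LB, ME, WW, GW, OR]
Visit FW; enqueue RX → queue [IO, MA, LB, ME, WW, GW, OR, RX]
Visit IO → queue [MA, LB, ME, WW, GW, OR, RX]
Visit MA; enqueue AJ, HE, SH → queue [LB, ME, WW, GW, OR, RX, AJ, HE, SH]
Visit LB; enqueue BG → queue [ME, WW, GW, OR, RX, AJ, HE, SH, BG]
Visit ME → queue [WW, GW, OR, RX, AJ, HE, SH, BG]
Visit WW → queue [GW, OR, RX, AJ, HE, SH, BG]
Visit GW → queue [OR, RX, AJ, HE, SH, BG]
Visit OR → queue [RX, AJ, HE, SH, BG]
Visit RX; enqueue FF → queue [AJ, HE, SH, BG, FF]
Visit AJ → queue [HE, SH, BG, FF]
Visit HE → queue [SH, BG, FF]
Visit SH → queue [BG, FF]
Visit BG → queue [FF]
Visit FF → queue []

Visit order: JE, BC, CH, CY, FW, IO, MA, LB, ME, WW, GW, OR, RX, AJ, HE, SH, BG, FF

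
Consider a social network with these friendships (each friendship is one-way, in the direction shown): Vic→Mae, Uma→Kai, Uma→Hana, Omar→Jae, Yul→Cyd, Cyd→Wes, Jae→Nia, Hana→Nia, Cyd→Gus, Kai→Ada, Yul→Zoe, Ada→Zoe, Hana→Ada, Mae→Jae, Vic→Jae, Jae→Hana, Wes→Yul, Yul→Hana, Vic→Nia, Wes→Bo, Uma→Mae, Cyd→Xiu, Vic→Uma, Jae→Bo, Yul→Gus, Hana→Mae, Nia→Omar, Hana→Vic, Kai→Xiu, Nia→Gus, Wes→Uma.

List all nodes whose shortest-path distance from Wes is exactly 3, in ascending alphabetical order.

Ada, Jae, Nia, Vic, Xiu

Level 0: Wes
Level 1: Bo, Uma, Yul
Level 2: Cyd, Gus, Hana, Kai, Mae, Zoe
Level 3: Ada, Jae, Nia, Vic, Xiu
Level 4: Omar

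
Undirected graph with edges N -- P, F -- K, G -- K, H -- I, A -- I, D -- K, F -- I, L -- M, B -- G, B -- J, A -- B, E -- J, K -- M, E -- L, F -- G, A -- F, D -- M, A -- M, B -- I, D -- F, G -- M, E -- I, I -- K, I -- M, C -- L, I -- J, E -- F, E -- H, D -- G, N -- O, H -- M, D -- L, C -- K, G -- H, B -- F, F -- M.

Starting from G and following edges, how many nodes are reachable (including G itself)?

BFS from G visits: G, B, D, F, H, K, M, A, I, J, L, E, C
Reachable nodes: 13 of 16 total.

13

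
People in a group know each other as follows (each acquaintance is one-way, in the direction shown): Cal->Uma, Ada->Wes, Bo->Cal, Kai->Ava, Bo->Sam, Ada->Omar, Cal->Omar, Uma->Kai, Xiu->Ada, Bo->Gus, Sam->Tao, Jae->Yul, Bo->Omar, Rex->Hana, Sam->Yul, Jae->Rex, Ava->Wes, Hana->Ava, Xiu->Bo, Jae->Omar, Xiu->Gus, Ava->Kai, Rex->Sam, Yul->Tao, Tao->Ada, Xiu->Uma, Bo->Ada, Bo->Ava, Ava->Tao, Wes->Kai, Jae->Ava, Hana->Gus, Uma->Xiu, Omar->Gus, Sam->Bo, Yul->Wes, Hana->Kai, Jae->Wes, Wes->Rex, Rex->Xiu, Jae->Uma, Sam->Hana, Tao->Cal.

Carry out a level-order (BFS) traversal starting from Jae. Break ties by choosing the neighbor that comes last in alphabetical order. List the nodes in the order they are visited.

Visit Jae; enqueue Yul, Wes, Uma, Rex, Omar, Ava → queue [Yul, Wes, Uma, Rex, Omar, Ava]
Visit Yul; enqueue Tao → queue [Wes, Uma, Rex, Omar, Ava, Tao]
Visit Wes; enqueue Kai → queue [Uma, Rex, Omar, Ava, Tao, Kai]
Visit Uma; enqueue Xiu → queue [Rex, Omar, Ava, Tao, Kai, Xiu]
Visit Rex; enqueue Sam, Hana → queue [Omar, Ava, Tao, Kai, Xiu, Sam, Hana]
Visit Omar; enqueue Gus → queue [Ava, Tao, Kai, Xiu, Sam, Hana, Gus]
Visit Ava → queue [Tao, Kai, Xiu, Sam, Hana, Gus]
Visit Tao; enqueue Cal, Ada → queue [Kai, Xiu, Sam, Hana, Gus, Cal, Ada]
Visit Kai → queue [Xiu, Sam, Hana, Gus, Cal, Ada]
Visit Xiu; enqueue Bo → queue [Sam, Hana, Gus, Cal, Ada, Bo]
Visit Sam → queue [Hana, Gus, Cal, Ada, Bo]
Visit Hana → queue [Gus, Cal, Ada, Bo]
Visit Gus → queue [Cal, Ada, Bo]
Visit Cal → queue [Ada, Bo]
Visit Ada → queue [Bo]
Visit Bo → queue []

Jae Yul Wes Uma Rex Omar Ava Tao Kai Xiu Sam Hana Gus Cal Ada Bo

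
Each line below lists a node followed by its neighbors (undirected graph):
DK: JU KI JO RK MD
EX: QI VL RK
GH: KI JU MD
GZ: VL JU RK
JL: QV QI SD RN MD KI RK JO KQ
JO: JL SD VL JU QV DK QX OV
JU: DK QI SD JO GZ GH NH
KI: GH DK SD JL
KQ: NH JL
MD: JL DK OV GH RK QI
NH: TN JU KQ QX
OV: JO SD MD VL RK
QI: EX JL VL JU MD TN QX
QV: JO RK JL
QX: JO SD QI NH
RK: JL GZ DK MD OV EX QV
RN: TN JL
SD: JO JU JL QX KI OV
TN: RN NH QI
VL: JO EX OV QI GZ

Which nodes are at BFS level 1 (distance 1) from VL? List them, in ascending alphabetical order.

EX, GZ, JO, OV, QI

Level 0: VL
Level 1: EX, GZ, JO, OV, QI
Level 2: DK, JL, JU, MD, QV, QX, RK, SD, TN
Level 3: GH, KI, KQ, NH, RN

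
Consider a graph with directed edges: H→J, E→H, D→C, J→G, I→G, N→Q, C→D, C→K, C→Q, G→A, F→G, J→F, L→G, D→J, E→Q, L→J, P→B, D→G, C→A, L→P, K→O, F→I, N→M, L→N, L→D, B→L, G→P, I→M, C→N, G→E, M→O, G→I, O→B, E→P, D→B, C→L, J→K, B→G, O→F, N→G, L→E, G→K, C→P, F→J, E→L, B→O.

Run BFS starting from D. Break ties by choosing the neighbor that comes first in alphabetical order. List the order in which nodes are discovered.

Visit D; enqueue B, C, G, J → queue [B, C, G, J]
Visit B; enqueue L, O → queue [C, G, J, L, O]
Visit C; enqueue A, K, N, P, Q → queue [G, J, L, O, A, K, N, P, Q]
Visit G; enqueue E, I → queue [J, L, O, A, K, N, P, Q, E, I]
Visit J; enqueue F → queue [L, O, A, K, N, P, Q, E, I, F]
Visit L → queue [O, A, K, N, P, Q, E, I, F]
Visit O → queue [A, K, N, P, Q, E, I, F]
Visit A → queue [K, N, P, Q, E, I, F]
Visit K → queue [N, P, Q, E, I, F]
Visit N; enqueue M → queue [P, Q, E, I, F, M]
Visit P → queue [Q, E, I, F, M]
Visit Q → queue [E, I, F, M]
Visit E; enqueue H → queue [I, F, M, H]
Visit I → queue [F, M, H]
Visit F → queue [M, H]
Visit M → queue [H]
Visit H → queue []

D, B, C, G, J, L, O, A, K, N, P, Q, E, I, F, M, H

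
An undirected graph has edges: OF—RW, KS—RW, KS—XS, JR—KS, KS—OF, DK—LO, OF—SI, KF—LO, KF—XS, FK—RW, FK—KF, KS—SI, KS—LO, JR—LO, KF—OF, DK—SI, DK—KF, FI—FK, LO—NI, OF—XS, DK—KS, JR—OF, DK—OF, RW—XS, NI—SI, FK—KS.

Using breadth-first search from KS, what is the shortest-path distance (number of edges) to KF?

2

Level 0: KS
Level 1: DK, FK, JR, LO, OF, RW, SI, XS
Level 2: FI, KF, NI
KF first appears at level 2.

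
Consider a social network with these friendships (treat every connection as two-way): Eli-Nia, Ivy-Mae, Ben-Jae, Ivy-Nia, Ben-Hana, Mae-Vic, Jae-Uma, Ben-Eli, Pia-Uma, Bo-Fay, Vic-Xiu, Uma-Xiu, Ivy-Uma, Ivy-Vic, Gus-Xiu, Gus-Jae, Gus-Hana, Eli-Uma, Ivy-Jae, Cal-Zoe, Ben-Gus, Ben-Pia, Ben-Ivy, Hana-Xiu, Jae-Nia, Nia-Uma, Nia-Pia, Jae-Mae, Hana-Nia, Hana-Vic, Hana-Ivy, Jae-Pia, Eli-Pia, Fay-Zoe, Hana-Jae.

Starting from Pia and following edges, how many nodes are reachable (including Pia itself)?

12

BFS from Pia visits: Pia, Ben, Eli, Jae, Nia, Uma, Gus, Hana, Ivy, Mae, Xiu, Vic
Reachable nodes: 12 of 16 total.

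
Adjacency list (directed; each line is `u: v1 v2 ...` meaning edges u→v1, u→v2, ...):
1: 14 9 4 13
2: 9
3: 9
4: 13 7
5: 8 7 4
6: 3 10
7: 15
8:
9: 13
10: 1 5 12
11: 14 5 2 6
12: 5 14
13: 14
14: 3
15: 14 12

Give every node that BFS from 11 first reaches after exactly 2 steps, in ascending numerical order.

3, 4, 7, 8, 9, 10

Level 0: 11
Level 1: 2, 5, 6, 14
Level 2: 3, 4, 7, 8, 9, 10
Level 3: 1, 12, 13, 15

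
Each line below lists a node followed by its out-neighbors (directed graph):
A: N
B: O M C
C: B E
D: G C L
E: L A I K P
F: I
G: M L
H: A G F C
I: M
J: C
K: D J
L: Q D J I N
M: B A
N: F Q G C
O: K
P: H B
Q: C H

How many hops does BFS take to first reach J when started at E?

2

Level 0: E
Level 1: A, I, K, L, P
Level 2: B, D, H, J, M, N, Q
Level 3: C, F, G, O
J first appears at level 2.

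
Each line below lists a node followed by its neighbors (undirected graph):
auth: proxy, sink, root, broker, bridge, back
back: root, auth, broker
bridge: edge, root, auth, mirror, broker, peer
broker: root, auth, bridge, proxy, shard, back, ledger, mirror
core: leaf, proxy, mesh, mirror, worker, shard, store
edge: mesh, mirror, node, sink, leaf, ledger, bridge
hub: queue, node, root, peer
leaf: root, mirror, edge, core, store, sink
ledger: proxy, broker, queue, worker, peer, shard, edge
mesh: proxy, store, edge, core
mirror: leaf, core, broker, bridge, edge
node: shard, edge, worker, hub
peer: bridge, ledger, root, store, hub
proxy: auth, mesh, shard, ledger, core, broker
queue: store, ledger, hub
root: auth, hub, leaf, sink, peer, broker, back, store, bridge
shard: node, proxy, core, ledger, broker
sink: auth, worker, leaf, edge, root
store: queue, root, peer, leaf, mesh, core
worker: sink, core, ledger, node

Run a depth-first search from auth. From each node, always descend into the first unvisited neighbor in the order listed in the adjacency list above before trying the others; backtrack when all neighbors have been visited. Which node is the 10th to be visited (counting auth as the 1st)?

node

Visit auth
auth → proxy
proxy → mesh
mesh → store
store → queue
queue → ledger
ledger → broker
broker → root
root → hub
hub → node
node → shard
shard → core
core → leaf
leaf → mirror
mirror → bridge
bridge → edge
edge → sink
sink → worker
bridge → peer
root → back

Visit order: auth, proxy, mesh, store, queue, ledger, broker, root, hub, node, shard, core, leaf, mirror, bridge, edge, sink, worker, peer, back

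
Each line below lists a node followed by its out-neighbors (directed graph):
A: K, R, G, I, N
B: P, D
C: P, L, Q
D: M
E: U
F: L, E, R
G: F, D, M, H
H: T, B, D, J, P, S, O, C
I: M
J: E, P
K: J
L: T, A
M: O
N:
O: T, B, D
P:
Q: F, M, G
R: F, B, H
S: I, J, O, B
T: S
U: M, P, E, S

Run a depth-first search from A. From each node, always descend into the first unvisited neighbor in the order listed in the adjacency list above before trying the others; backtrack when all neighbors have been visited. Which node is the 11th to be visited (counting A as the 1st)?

Visit A
A → K
K → J
J → E
E → U
U → M
M → O
O → T
T → S
S → I
S → B
B → P
B → D
A → R
R → F
F → L
R → H
H → C
C → Q
Q → G
A → N

Visit order: A, K, J, E, U, M, O, T, S, I, B, P, D, R, F, L, H, C, Q, G, N

B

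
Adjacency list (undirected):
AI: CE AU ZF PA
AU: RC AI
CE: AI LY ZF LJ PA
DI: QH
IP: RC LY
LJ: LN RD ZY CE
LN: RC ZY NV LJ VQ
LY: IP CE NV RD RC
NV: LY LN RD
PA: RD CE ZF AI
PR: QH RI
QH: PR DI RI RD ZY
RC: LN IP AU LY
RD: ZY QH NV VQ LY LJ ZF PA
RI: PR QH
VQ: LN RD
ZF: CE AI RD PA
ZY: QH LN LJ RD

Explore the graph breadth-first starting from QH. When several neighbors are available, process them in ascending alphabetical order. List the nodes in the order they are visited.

QH -> DI -> PR -> RD -> RI -> ZY -> LJ -> LY -> NV -> PA -> VQ -> ZF -> LN -> CE -> IP -> RC -> AI -> AU

Visit QH; enqueue DI, PR, RD, RI, ZY → queue [DI, PR, RD, RI, ZY]
Visit DI → queue [PR, RD, RI, ZY]
Visit PR → queue [RD, RI, ZY]
Visit RD; enqueue LJ, LY, NV, PA, VQ, ZF → queue [RI, ZY, LJ, LY, NV, PA, VQ, ZF]
Visit RI → queue [ZY, LJ, LY, NV, PA, VQ, ZF]
Visit ZY; enqueue LN → queue [LJ, LY, NV, PA, VQ, ZF, LN]
Visit LJ; enqueue CE → queue [LY, NV, PA, VQ, ZF, LN, CE]
Visit LY; enqueue IP, RC → queue [NV, PA, VQ, ZF, LN, CE, IP, RC]
Visit NV → queue [PA, VQ, ZF, LN, CE, IP, RC]
Visit PA; enqueue AI → queue [VQ, ZF, LN, CE, IP, RC, AI]
Visit VQ → queue [ZF, LN, CE, IP, RC, AI]
Visit ZF → queue [LN, CE, IP, RC, AI]
Visit LN → queue [CE, IP, RC, AI]
Visit CE → queue [IP, RC, AI]
Visit IP → queue [RC, AI]
Visit RC; enqueue AU → queue [AI, AU]
Visit AI → queue [AU]
Visit AU → queue []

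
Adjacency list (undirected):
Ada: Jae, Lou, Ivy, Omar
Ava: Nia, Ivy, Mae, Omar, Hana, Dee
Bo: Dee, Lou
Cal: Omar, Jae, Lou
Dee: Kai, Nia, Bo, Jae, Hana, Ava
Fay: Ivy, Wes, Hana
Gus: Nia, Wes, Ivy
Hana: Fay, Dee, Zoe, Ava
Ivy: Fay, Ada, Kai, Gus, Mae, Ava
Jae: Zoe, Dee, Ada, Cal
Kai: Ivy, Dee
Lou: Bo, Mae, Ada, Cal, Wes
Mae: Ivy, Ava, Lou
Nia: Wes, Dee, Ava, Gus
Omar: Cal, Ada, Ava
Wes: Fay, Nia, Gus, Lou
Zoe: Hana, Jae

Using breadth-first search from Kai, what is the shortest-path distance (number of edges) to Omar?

3

Level 0: Kai
Level 1: Dee, Ivy
Level 2: Ada, Ava, Bo, Fay, Gus, Hana, Jae, Mae, Nia
Level 3: Cal, Lou, Omar, Wes, Zoe
Omar first appears at level 3.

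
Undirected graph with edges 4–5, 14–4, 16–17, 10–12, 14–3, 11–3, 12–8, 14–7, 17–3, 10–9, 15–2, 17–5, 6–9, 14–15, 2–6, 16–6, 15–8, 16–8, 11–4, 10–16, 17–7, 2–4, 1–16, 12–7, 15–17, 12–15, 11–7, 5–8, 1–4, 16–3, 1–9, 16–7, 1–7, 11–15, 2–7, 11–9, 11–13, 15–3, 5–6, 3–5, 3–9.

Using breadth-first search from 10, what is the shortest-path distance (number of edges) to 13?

3

Level 0: 10
Level 1: 9, 12, 16
Level 2: 1, 3, 6, 7, 8, 11, 15, 17
Level 3: 2, 4, 5, 13, 14
13 first appears at level 3.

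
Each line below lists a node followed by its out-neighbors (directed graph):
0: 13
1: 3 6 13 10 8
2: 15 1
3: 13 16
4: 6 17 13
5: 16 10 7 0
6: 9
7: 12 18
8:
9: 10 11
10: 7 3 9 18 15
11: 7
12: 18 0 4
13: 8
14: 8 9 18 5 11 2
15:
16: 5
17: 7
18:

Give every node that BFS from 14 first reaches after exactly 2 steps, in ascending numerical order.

0, 1, 7, 10, 15, 16

Level 0: 14
Level 1: 2, 5, 8, 9, 11, 18
Level 2: 0, 1, 7, 10, 15, 16
Level 3: 3, 6, 12, 13
Level 4: 4
Level 5: 17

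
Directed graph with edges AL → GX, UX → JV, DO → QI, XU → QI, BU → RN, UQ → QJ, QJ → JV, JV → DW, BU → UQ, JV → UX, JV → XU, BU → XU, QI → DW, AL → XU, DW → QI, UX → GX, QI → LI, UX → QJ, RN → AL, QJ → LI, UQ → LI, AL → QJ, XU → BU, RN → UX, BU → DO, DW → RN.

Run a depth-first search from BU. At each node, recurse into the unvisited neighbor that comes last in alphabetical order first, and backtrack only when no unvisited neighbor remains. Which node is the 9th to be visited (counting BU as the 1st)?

Visit BU
BU → XU
XU → QI
QI → LI
QI → DW
DW → RN
RN → UX
UX → QJ
QJ → JV
UX → GX
RN → AL
BU → UQ
BU → DO

Visit order: BU, XU, QI, LI, DW, RN, UX, QJ, JV, GX, AL, UQ, DO

JV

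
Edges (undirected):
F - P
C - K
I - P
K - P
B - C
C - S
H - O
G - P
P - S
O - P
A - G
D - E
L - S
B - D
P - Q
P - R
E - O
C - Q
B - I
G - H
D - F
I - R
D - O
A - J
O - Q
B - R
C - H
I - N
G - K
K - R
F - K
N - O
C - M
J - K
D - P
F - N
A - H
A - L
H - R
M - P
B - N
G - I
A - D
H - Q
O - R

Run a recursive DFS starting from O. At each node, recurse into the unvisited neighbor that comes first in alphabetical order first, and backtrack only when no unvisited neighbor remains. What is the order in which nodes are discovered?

O, D, A, G, H, C, B, I, N, F, K, J, P, M, Q, R, S, L, E

Visit O
O → D
D → A
A → G
G → H
H → C
C → B
B → I
I → N
N → F
F → K
K → J
K → P
P → M
P → Q
P → R
P → S
S → L
D → E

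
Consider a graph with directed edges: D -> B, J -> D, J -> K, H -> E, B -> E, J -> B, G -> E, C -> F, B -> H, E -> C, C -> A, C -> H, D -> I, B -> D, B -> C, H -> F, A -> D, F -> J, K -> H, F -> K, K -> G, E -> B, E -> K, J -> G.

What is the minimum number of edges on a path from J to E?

2

Level 0: J
Level 1: B, D, G, K
Level 2: C, E, H, I
Level 3: A, F
E first appears at level 2.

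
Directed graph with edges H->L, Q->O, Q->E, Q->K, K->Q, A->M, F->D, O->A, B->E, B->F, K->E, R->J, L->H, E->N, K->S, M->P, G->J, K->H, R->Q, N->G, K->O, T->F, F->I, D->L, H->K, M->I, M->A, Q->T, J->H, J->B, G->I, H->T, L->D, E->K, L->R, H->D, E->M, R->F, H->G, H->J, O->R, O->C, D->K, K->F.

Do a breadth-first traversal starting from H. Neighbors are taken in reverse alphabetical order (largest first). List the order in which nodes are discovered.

H -> T -> L -> K -> J -> G -> D -> F -> R -> S -> Q -> O -> E -> B -> I -> C -> A -> N -> M -> P

Visit H; enqueue T, L, K, J, G, D → queue [T, L, K, J, G, D]
Visit T; enqueue F → queue [L, K, J, G, D, F]
Visit L; enqueue R → queue [K, J, G, D, F, R]
Visit K; enqueue S, Q, O, E → queue [J, G, D, F, R, S, Q, O, E]
Visit J; enqueue B → queue [G, D, F, R, S, Q, O, E, B]
Visit G; enqueue I → queue [D, F, R, S, Q, O, E, B, I]
Visit D → queue [F, R, S, Q, O, E, B, I]
Visit F → queue [R, S, Q, O, E, B, I]
Visit R → queue [S, Q, O, E, B, I]
Visit S → queue [Q, O, E, B, I]
Visit Q → queue [O, E, B, I]
Visit O; enqueue C, A → queue [E, B, I, C, A]
Visit E; enqueue N, M → queue [B, I, C, A, N, M]
Visit B → queue [I, C, A, N, M]
Visit I → queue [C, A, N, M]
Visit C → queue [A, N, M]
Visit A → queue [N, M]
Visit N → queue [M]
Visit M; enqueue P → queue [P]
Visit P → queue []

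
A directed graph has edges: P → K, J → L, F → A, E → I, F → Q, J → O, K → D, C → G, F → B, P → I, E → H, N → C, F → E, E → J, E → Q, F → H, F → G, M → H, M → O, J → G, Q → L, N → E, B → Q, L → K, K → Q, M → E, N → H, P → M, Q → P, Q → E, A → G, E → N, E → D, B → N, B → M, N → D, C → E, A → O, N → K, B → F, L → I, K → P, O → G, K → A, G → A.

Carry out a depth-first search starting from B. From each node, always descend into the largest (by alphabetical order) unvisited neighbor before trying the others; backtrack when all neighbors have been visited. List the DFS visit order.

B -> Q -> P -> M -> O -> G -> A -> H -> E -> N -> K -> D -> C -> J -> L -> I -> F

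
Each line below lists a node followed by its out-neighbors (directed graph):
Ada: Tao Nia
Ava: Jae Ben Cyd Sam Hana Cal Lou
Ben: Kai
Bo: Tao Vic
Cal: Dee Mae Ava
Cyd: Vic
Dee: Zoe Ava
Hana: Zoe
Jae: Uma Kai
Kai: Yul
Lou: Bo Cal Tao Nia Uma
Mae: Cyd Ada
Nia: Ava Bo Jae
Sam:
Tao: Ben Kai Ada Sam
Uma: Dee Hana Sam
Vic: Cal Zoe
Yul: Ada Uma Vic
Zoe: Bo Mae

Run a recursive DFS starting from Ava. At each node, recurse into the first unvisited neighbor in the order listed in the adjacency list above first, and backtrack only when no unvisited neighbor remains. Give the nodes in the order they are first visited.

Visit Ava
Ava → Jae
Jae → Uma
Uma → Dee
Dee → Zoe
Zoe → Bo
Bo → Tao
Tao → Ben
Ben → Kai
Kai → Yul
Yul → Ada
Ada → Nia
Yul → Vic
Vic → Cal
Cal → Mae
Mae → Cyd
Tao → Sam
Uma → Hana
Ava → Lou

Ava → Jae → Uma → Dee → Zoe → Bo → Tao → Ben → Kai → Yul → Ada → Nia → Vic → Cal → Mae → Cyd → Sam → Hana → Lou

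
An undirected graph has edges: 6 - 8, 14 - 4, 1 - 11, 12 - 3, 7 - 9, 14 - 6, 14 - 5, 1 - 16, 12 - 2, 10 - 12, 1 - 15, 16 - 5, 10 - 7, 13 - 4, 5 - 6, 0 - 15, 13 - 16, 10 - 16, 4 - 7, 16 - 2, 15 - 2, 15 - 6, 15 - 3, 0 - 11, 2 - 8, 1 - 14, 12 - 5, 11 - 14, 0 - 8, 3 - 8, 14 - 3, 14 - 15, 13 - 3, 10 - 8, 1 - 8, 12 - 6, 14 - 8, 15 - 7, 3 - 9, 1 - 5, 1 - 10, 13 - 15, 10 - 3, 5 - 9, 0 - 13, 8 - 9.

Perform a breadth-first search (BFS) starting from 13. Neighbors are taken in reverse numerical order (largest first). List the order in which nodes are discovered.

13 -> 16 -> 15 -> 4 -> 3 -> 0 -> 10 -> 5 -> 2 -> 1 -> 14 -> 7 -> 6 -> 12 -> 9 -> 8 -> 11

Visit 13; enqueue 16, 15, 4, 3, 0 → queue [16, 15, 4, 3, 0]
Visit 16; enqueue 10, 5, 2, 1 → queue [15, 4, 3, 0, 10, 5, 2, 1]
Visit 15; enqueue 14, 7, 6 → queue [4, 3, 0, 10, 5, 2, 1, 14, 7, 6]
Visit 4 → queue [3, 0, 10, 5, 2, 1, 14, 7, 6]
Visit 3; enqueue 12, 9, 8 → queue [0, 10, 5, 2, 1, 14, 7, 6, 12, 9, 8]
Visit 0; enqueue 11 → queue [10, 5, 2, 1, 14, 7, 6, 12, 9, 8, 11]
Visit 10 → queue [5, 2, 1, 14, 7, 6, 12, 9, 8, 11]
Visit 5 → queue [2, 1, 14, 7, 6, 12, 9, 8, 11]
Visit 2 → queue [1, 14, 7, 6, 12, 9, 8, 11]
Visit 1 → queue [14, 7, 6, 12, 9, 8, 11]
Visit 14 → queue [7, 6, 12, 9, 8, 11]
Visit 7 → queue [6, 12, 9, 8, 11]
Visit 6 → queue [12, 9, 8, 11]
Visit 12 → queue [9, 8, 11]
Visit 9 → queue [8, 11]
Visit 8 → queue [11]
Visit 11 → queue []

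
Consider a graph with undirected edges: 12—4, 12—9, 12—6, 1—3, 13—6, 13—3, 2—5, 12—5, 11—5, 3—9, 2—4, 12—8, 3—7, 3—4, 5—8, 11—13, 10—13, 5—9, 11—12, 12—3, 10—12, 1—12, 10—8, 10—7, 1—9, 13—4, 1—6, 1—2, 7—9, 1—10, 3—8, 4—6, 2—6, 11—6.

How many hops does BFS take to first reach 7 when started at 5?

Level 0: 5
Level 1: 2, 8, 9, 11, 12
Level 2: 1, 3, 4, 6, 7, 10, 13
7 first appears at level 2.

2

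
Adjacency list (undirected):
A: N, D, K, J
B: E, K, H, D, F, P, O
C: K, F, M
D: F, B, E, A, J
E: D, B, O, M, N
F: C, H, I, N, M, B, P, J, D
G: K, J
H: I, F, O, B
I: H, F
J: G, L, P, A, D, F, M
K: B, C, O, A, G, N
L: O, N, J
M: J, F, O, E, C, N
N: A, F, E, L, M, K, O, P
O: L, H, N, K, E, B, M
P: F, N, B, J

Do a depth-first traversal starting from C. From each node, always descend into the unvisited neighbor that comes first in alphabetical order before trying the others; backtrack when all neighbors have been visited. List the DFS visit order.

C, F, B, D, A, J, G, K, N, E, M, O, H, I, L, P

Visit C
C → F
F → B
B → D
D → A
A → J
J → G
G → K
K → N
N → E
E → M
M → O
O → H
H → I
O → L
N → P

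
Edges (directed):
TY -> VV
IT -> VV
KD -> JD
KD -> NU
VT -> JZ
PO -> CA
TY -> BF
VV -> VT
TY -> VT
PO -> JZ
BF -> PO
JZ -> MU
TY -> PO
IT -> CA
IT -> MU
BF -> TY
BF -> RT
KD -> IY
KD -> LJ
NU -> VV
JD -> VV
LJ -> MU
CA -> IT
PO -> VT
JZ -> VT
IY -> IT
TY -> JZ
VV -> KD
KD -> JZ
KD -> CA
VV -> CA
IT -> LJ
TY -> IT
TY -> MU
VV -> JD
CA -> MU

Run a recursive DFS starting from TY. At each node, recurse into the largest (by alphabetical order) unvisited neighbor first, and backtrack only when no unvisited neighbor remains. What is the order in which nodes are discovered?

TY, VV, VT, JZ, MU, KD, NU, LJ, JD, IY, IT, CA, PO, BF, RT

Visit TY
TY → VV
VV → VT
VT → JZ
JZ → MU
VV → KD
KD → NU
KD → LJ
KD → JD
KD → IY
IY → IT
IT → CA
TY → PO
TY → BF
BF → RT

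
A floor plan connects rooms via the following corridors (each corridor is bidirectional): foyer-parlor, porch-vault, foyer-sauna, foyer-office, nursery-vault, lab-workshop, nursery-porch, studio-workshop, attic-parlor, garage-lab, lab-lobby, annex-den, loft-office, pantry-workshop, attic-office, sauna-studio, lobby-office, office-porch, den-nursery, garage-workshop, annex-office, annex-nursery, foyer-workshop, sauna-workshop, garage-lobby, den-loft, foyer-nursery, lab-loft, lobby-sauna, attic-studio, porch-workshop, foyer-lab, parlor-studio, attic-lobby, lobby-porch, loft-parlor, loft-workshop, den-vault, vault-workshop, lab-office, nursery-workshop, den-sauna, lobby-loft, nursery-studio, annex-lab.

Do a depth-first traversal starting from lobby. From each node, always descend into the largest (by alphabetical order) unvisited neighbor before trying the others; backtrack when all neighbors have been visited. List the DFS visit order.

lobby → sauna → workshop → vault → porch → office → loft → parlor → studio → nursery → foyer → lab → garage → annex → den → attic → pantry

Visit lobby
lobby → sauna
sauna → workshop
workshop → vault
vault → porch
porch → office
office → loft
loft → parlor
parlor → studio
studio → nursery
nursery → foyer
foyer → lab
lab → garage
lab → annex
annex → den
studio → attic
workshop → pantry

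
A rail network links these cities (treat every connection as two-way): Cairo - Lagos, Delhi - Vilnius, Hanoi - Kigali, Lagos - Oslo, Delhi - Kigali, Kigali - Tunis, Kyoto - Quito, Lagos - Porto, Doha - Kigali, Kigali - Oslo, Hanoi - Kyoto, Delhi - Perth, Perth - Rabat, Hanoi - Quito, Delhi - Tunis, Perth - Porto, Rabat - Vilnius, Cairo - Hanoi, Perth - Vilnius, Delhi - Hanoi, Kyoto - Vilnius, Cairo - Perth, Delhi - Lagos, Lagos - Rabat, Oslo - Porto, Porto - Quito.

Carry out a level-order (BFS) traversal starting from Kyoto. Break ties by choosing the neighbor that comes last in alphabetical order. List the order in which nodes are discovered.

Visit Kyoto; enqueue Vilnius, Quito, Hanoi → queue [Vilnius, Quito, Hanoi]
Visit Vilnius; enqueue Rabat, Perth, Delhi → queue [Quito, Hanoi, Rabat, Perth, Delhi]
Visit Quito; enqueue Porto → queue [Hanoi, Rabat, Perth, Delhi, Porto]
Visit Hanoi; enqueue Kigali, Cairo → queue [Rabat, Perth, Delhi, Porto, Kigali, Cairo]
Visit Rabat; enqueue Lagos → queue [Perth, Delhi, Porto, Kigali, Cairo, Lagos]
Visit Perth → queue [Delhi, Porto, Kigali, Cairo, Lagos]
Visit Delhi; enqueue Tunis → queue [Porto, Kigali, Cairo, Lagos, Tunis]
Visit Porto; enqueue Oslo → queue [Kigali, Cairo, Lagos, Tunis, Oslo]
Visit Kigali; enqueue Doha → queue [Cairo, Lagos, Tunis, Oslo, Doha]
Visit Cairo → queue [Lagos, Tunis, Oslo, Doha]
Visit Lagos → queue [Tunis, Oslo, Doha]
Visit Tunis → queue [Oslo, Doha]
Visit Oslo → queue [Doha]
Visit Doha → queue []

Kyoto Vilnius Quito Hanoi Rabat Perth Delhi Porto Kigali Cairo Lagos Tunis Oslo Doha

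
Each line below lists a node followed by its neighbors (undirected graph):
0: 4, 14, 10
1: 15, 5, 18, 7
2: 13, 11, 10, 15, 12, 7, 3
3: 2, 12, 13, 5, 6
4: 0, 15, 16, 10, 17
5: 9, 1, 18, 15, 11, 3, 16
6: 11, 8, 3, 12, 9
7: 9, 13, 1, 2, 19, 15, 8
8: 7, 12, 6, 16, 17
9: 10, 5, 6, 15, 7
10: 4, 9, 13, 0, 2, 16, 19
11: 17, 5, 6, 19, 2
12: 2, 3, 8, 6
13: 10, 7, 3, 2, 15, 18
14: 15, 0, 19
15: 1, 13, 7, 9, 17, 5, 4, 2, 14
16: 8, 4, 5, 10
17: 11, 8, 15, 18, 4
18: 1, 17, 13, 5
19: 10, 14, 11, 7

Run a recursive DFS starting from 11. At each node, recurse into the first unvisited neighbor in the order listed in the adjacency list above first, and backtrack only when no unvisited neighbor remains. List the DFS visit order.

Visit 11
11 → 17
17 → 8
8 → 7
7 → 9
9 → 10
10 → 4
4 → 0
0 → 14
14 → 15
15 → 1
1 → 5
5 → 18
18 → 13
13 → 3
3 → 2
2 → 12
12 → 6
5 → 16
14 → 19

11 17 8 7 9 10 4 0 14 15 1 5 18 13 3 2 12 6 16 19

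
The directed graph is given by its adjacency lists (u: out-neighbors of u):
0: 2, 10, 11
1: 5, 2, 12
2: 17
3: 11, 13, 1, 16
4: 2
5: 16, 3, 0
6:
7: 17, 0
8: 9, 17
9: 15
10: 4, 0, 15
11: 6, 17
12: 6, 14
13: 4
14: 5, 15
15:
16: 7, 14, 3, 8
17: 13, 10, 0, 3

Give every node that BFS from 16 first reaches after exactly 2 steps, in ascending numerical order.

Level 0: 16
Level 1: 3, 7, 8, 14
Level 2: 0, 1, 5, 9, 11, 13, 15, 17
Level 3: 2, 4, 6, 10, 12

0, 1, 5, 9, 11, 13, 15, 17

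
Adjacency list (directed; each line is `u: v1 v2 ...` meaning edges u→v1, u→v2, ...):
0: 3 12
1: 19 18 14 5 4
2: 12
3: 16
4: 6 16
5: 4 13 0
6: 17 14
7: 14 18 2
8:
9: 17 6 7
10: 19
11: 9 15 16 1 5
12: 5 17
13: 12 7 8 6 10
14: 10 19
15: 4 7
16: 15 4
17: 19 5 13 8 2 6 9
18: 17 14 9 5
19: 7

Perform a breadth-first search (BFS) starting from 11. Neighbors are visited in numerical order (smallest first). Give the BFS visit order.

11 → 1 → 5 → 9 → 15 → 16 → 4 → 14 → 18 → 19 → 0 → 13 → 6 → 7 → 17 → 10 → 3 → 12 → 8 → 2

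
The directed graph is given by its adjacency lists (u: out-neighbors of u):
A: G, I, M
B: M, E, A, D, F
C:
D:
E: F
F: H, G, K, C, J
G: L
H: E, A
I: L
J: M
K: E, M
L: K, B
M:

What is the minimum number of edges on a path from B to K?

2

Level 0: B
Level 1: A, D, E, F, M
Level 2: C, G, H, I, J, K
Level 3: L
K first appears at level 2.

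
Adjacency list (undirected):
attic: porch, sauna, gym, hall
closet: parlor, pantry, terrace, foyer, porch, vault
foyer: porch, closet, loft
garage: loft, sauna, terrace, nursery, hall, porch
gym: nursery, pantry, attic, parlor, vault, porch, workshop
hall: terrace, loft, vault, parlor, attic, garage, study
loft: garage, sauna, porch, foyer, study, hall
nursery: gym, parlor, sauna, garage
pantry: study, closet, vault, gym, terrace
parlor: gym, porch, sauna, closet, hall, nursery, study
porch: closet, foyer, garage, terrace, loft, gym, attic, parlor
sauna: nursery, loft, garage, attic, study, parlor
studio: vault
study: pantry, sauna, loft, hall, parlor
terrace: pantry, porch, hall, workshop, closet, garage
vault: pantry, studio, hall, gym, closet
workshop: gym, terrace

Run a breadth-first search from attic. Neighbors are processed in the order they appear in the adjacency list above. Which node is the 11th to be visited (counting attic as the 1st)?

parlor

Visit attic; enqueue porch, sauna, gym, hall → queue [porch, sauna, gym, hall]
Visit porch; enqueue closet, foyer, garage, terrace, loft, parlor → queue [sauna, gym, hall, closet, foyer, garage, terrace, loft, parlor]
Visit sauna; enqueue nursery, study → queue [gym, hall, closet, foyer, garage, terrace, loft, parlor, nursery, study]
Visit gym; enqueue pantry, vault, workshop → queue [hall, closet, foyer, garage, terrace, loft, parlor, nursery, study, pantry, vault, workshop]
Visit hall → queue [closet, foyer, garage, terrace, loft, parlor, nursery, study, pantry, vault, workshop]
Visit closet → queue [foyer, garage, terrace, loft, parlor, nursery, study, pantry, vault, workshop]
Visit foyer → queue [garage, terrace, loft, parlor, nursery, study, pantry, vault, workshop]
Visit garage → queue [terrace, loft, parlor, nursery, study, pantry, vault, workshop]
Visit terrace → queue [loft, parlor, nursery, study, pantry, vault, workshop]
Visit loft → queue [parlor, nursery, study, pantry, vault, workshop]
Visit parlor → queue [nursery, study, pantry, vault, workshop]
Visit nursery → queue [study, pantry, vault, workshop]
Visit study → queue [pantry, vault, workshop]
Visit pantry → queue [vault, workshop]
Visit vault; enqueue studio → queue [workshop, studio]
Visit workshop → queue [studio]
Visit studio → queue []

Visit order: attic, porch, sauna, gym, hall, closet, foyer, garage, terrace, loft, parlor, nursery, study, pantry, vault, workshop, studio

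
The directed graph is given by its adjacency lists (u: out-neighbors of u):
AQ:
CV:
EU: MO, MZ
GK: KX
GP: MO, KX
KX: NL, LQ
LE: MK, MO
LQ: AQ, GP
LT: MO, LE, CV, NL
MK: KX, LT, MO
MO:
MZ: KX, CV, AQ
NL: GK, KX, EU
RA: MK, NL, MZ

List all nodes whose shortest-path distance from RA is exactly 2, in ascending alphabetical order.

Level 0: RA
Level 1: MK, MZ, NL
Level 2: AQ, CV, EU, GK, KX, LT, MO
Level 3: LE, LQ
Level 4: GP

AQ, CV, EU, GK, KX, LT, MO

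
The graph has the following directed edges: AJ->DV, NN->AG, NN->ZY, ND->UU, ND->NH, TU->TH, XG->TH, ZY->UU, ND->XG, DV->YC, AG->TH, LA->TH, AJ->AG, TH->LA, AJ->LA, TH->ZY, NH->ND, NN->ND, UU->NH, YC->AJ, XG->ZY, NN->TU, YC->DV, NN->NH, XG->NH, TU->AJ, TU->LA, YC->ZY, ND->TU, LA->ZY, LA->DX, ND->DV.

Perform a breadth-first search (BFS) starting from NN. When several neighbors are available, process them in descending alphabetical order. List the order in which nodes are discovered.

Visit NN; enqueue ZY, TU, NH, ND, AG → queue [ZY, TU, NH, ND, AG]
Visit ZY; enqueue UU → queue [TU, NH, ND, AG, UU]
Visit TU; enqueue TH, LA, AJ → queue [NH, ND, AG, UU, TH, LA, AJ]
Visit NH → queue [ND, AG, UU, TH, LA, AJ]
Visit ND; enqueue XG, DV → queue [AG, UU, TH, LA, AJ, XG, DV]
Visit AG → queue [UU, TH, LA, AJ, XG, DV]
Visit UU → queue [TH, LA, AJ, XG, DV]
Visit TH → queue [LA, AJ, XG, DV]
Visit LA; enqueue DX → queue [AJ, XG, DV, DX]
Visit AJ → queue [XG, DV, DX]
Visit XG → queue [DV, DX]
Visit DV; enqueue YC → queue [DX, YC]
Visit DX → queue [YC]
Visit YC → queue []

NN -> ZY -> TU -> NH -> ND -> AG -> UU -> TH -> LA -> AJ -> XG -> DV -> DX -> YC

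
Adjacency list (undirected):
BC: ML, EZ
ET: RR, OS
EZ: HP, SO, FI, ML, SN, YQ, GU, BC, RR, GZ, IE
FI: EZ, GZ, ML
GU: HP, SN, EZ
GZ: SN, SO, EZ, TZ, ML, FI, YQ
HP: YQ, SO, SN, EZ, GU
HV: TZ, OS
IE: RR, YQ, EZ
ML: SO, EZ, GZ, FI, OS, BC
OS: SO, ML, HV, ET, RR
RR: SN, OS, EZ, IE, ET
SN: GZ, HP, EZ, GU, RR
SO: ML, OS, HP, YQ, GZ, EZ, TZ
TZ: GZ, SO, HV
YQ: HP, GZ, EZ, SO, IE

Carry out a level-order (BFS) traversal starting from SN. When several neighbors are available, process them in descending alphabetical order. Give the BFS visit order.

SN, RR, HP, GZ, GU, EZ, OS, IE, ET, YQ, SO, TZ, ML, FI, BC, HV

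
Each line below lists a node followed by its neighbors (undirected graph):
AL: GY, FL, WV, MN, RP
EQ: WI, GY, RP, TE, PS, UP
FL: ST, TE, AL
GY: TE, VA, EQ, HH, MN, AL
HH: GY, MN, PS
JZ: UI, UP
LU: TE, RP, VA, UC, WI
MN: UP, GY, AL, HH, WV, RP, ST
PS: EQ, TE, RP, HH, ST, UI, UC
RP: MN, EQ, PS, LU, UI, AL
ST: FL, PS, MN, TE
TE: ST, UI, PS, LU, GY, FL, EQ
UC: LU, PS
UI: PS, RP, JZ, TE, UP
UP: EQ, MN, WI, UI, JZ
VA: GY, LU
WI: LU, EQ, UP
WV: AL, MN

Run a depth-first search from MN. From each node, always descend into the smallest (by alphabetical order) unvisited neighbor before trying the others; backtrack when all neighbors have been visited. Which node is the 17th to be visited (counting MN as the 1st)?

VA

Visit MN
MN → AL
AL → FL
FL → ST
ST → PS
PS → EQ
EQ → GY
GY → HH
GY → TE
TE → LU
LU → RP
RP → UI
UI → JZ
JZ → UP
UP → WI
LU → UC
LU → VA
AL → WV

Visit order: MN, AL, FL, ST, PS, EQ, GY, HH, TE, LU, RP, UI, JZ, UP, WI, UC, VA, WV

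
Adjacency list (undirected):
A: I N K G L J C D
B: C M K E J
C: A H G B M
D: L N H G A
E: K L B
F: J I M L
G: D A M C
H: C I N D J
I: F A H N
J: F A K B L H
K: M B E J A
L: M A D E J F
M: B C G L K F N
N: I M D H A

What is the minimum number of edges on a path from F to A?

Level 0: F
Level 1: I, J, L, M
Level 2: A, B, C, D, E, G, H, K, N
A first appears at level 2.

2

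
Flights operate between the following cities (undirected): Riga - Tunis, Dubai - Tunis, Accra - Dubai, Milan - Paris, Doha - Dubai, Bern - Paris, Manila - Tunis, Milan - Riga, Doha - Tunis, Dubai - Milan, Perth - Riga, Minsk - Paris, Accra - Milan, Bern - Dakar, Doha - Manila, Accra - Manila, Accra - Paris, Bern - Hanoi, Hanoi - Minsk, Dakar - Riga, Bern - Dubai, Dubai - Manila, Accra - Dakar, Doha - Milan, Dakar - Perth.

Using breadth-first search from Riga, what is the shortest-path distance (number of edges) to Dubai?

Level 0: Riga
Level 1: Dakar, Milan, Perth, Tunis
Level 2: Accra, Bern, Doha, Dubai, Manila, Paris
Level 3: Hanoi, Minsk
Dubai first appears at level 2.

2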